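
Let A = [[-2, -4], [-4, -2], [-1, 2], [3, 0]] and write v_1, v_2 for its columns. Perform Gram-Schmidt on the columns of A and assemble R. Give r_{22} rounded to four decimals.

r_{22} = 4.1793

q_1 = v_1/‖v_1‖ = (-2, -4, -1, 3)/5.4772 = (-0.3651, -0.7303, -0.1826, 0.5477).
r_{12} = q_1·v_2 = 2.5560.
u_2 = v_2 − 2.5560·q_1 = (-3.0667, -0.1333, 2.4667, -1.4000).
r_{22} = ‖u_2‖ = 4.1793.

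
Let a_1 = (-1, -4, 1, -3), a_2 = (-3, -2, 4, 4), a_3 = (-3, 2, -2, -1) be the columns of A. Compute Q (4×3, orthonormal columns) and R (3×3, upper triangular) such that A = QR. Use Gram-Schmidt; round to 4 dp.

q_1 = a_1/‖a_1‖ = (-1, -4, 1, -3)/5.1962 = (-0.1925, -0.7698, 0.1925, -0.5774).
r_{12} = q_1·a_2 = 0.5774.
u_2 = a_2 − 0.5774·q_1 = (-2.8889, -1.5556, 3.8889, 4.3333).
‖u_2‖ = 6.6833, so q_2 = (-0.4323, -0.2328, 0.5819, 0.6484).
r_{13} = q_1·a_3 = -0.7698; r_{23} = q_2·a_3 = -0.9809.
u_3 = a_3 + 0.7698·q_1 + 0.9809·q_2 = (-3.5721, 1.1791, -1.2811, -0.8085).
‖u_3‖ = 4.0553, so q_3 = (-0.8809, 0.2908, -0.3159, -0.1994).

Q = [[-0.1925, -0.4323, -0.8809], [-0.7698, -0.2328, 0.2908], [0.1925, 0.5819, -0.3159], [-0.5774, 0.6484, -0.1994]], R = [[5.1962, 0.5774, -0.7698], [0.0000, 6.6833, -0.9809], [0.0000, 0.0000, 4.0553]]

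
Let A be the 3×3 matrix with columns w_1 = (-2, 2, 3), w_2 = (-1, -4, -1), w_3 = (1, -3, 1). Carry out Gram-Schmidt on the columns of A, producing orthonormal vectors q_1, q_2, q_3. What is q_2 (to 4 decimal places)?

q_1 = w_1/‖w_1‖ = (-2, 2, 3)/4.1231 = (-0.4851, 0.4851, 0.7276).
r_{12} = q_1·w_2 = -2.1828.
u_2 = w_2 + 2.1828·q_1 = (-2.0588, -2.9412, 0.5882).
‖u_2‖ = 3.6380, so q_2 = (-0.5659, -0.8085, 0.1617).

q_2 = (-0.5659, -0.8085, 0.1617)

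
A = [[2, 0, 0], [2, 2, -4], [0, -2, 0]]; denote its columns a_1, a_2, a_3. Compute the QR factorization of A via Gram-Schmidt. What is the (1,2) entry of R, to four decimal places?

r_{12} = 1.4142

a_1 = (2, 2, 0); ‖a_1‖ = 2.8284, so q_1 = (0.7071, 0.7071, 0.0000).
r_{12} = q_1·a_2 = 1.4142.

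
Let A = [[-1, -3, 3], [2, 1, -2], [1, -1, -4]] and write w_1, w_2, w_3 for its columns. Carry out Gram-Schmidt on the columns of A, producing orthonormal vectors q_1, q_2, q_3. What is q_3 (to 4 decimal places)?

q_3 = (0.4243, 0.5657, -0.7071)

w_1 = (-1, 2, 1); ‖w_1‖ = 2.4495, so q_1 = (-0.4082, 0.8165, 0.4082).
q_1·w_2 = (-0.4082)·(-3) + 0.8165·1 + 0.4082·(-1) = 1.6330.
u_2 = w_2 − 1.6330·q_1 = (-2.3333, -0.3333, -1.6667).
‖u_2‖ = 2.8868, so q_2 = (-0.8083, -0.1155, -0.5774).
q_1·w_3 = (-0.4082)·3 + 0.8165·(-2) + 0.4082·(-4) = -4.4907; q_2·w_3 = (-0.8083)·3 + (-0.1155)·(-2) + (-0.5774)·(-4) = 0.1155.
u_3 = w_3 + 4.4907·q_1 − 0.1155·q_2 = (1.2600, 1.6800, -2.1000).
‖u_3‖ = 2.9698, so q_3 = (0.4243, 0.5657, -0.7071).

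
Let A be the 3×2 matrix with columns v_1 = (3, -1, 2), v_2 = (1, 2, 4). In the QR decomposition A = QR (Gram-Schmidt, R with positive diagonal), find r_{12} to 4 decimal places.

v_1 = (3, -1, 2); ‖v_1‖ = 3.7417, so q_1 = (0.8018, -0.2673, 0.5345).
r_{12} = q_1·v_2 = 2.4054.

r_{12} = 2.4054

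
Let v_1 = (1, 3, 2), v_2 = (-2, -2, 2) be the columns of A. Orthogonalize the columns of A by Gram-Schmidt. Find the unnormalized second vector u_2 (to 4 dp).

u_2 = (-1.7143, -1.1429, 2.5714)

v_1 = (1, 3, 2); ‖v_1‖ = 3.7417, so e_1 = (0.2673, 0.8018, 0.5345).
e_1·v_2 = 0.2673·(-2) + 0.8018·(-2) + 0.5345·2 = -1.0690.
u_2 = v_2 + 1.0690·e_1 = (-1.7143, -1.1429, 2.5714).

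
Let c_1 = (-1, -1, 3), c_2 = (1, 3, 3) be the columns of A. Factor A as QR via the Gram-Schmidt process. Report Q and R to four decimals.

c_1 = (-1, -1, 3); ‖c_1‖ = 3.3166, so q_1 = (-0.3015, -0.3015, 0.9045).
q_1·c_2 = (-0.3015)·1 + (-0.3015)·3 + 0.9045·3 = 1.5076.
u_2 = c_2 − 1.5076·q_1 = (1.4545, 3.4545, 1.6364).
‖u_2‖ = 4.0899, so q_2 = (0.3556, 0.8447, 0.4001).

Q = [[-0.3015, 0.3556], [-0.3015, 0.8447], [0.9045, 0.4001]], R = [[3.3166, 1.5076], [0.0000, 4.0899]]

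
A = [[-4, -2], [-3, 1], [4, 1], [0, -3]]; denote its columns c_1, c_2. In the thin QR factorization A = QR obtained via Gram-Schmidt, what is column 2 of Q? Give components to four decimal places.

q_2 = (-0.3109, 0.4596, 0.0338, -0.8313)

c_1 = (-4, -3, 4, 0); ‖c_1‖ = 6.4031, so q_1 = (-0.6247, -0.4685, 0.6247, 0.0000).
q_1·c_2 = (-0.6247)·(-2) + (-0.4685)·1 + 0.6247·1 + 0.0000·(-3) = 1.4056.
u_2 = c_2 − 1.4056·q_1 = (-1.1220, 1.6585, 0.1220, -3.0000).
‖u_2‖ = 3.6089, so q_2 = (-0.3109, 0.4596, 0.0338, -0.8313).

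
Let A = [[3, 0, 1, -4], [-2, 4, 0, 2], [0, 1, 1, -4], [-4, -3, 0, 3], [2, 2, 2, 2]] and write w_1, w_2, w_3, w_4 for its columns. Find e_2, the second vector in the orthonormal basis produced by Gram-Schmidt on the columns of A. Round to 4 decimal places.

e_2 = (-0.1373, 0.8466, 0.1888, -0.3833, 0.2860)

w_1 = (3, -2, 0, -4, 2); ‖w_1‖ = 5.7446, so e_1 = (0.5222, -0.3482, 0.0000, -0.6963, 0.3482).
e_1·w_2 = 0.5222·0 + (-0.3482)·4 + 0.0000·1 + (-0.6963)·(-3) + 0.3482·2 = 1.3926.
u_2 = w_2 − 1.3926·e_1 = (-0.7273, 4.4848, 1.0000, -2.0303, 1.5152).
‖u_2‖ = 5.2972, so e_2 = (-0.1373, 0.8466, 0.1888, -0.3833, 0.2860).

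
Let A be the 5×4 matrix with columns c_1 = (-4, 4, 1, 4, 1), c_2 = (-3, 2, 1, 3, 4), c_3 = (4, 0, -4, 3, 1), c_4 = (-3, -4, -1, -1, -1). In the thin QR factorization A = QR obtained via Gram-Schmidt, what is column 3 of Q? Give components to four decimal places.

q_1 = c_1/‖c_1‖ = (-4, 4, 1, 4, 1)/7.0711 = (-0.5657, 0.5657, 0.1414, 0.5657, 0.1414).
r_{12} = q_1·c_2 = 5.2326.
u_2 = c_2 − 5.2326·q_1 = (-0.0400, -0.9600, 0.2600, 0.0400, 3.2600).
‖u_2‖ = 3.4088, so q_2 = (-0.0117, -0.2816, 0.0763, 0.0117, 0.9563).
r_{13} = q_1·c_3 = -0.9899; r_{23} = q_2·c_3 = 0.6395.
u_3 = c_3 + 0.9899·q_1 − 0.6395·q_2 = (3.4475, 0.7401, -3.9088, 3.5525, 0.5284).
‖u_3‖ = 6.3727, so q_3 = (0.5410, 0.1161, -0.6134, 0.5575, 0.0829).

q_3 = (0.5410, 0.1161, -0.6134, 0.5575, 0.0829)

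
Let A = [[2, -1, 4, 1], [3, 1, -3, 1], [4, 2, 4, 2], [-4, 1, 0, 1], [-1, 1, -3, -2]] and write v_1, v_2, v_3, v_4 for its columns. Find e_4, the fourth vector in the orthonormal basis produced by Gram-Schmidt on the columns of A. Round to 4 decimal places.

e_1 = v_1/‖v_1‖ = (2, 3, 4, -4, -1)/6.7823 = (0.2949, 0.4423, 0.5898, -0.5898, -0.1474).
r_{12} = e_1·v_2 = 0.5898.
u_2 = v_2 − 0.5898·e_1 = (-1.1739, 0.7391, 1.6522, 1.3478, 1.0870).
‖u_2‖ = 2.7663, so e_2 = (-0.4244, 0.2672, 0.5973, 0.4872, 0.3929).
r_{13} = e_1·v_3 = 2.6540; r_{23} = e_2·v_3 = -1.2888.
u_3 = v_3 − 2.6540·e_1 + 1.2888·e_2 = (2.6705, -3.8295, 3.2045, 2.1932, -2.1023).
‖u_3‖ = 6.4262, so e_3 = (0.4156, -0.5959, 0.4987, 0.3413, -0.3271).
r_{14} = e_1·v_4 = 1.6219; r_{24} = e_2·v_4 = 0.7387; r_{34} = e_3·v_4 = 1.8126.
u_4 = v_4 − 1.6219·e_1 − 0.7387·e_2 − 1.8126·e_3 = (0.0820, 1.1654, -0.3016, 0.9780, -1.4582).
‖u_4‖ = 2.1304, so e_4 = (0.0385, 0.5470, -0.1416, 0.4591, -0.6845).

e_4 = (0.0385, 0.5470, -0.1416, 0.4591, -0.6845)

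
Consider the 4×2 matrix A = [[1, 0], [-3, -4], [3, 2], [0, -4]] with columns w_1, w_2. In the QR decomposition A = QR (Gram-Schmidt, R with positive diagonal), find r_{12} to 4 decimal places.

r_{12} = 4.1295

w_1 = (1, -3, 3, 0); ‖w_1‖ = 4.3589, so e_1 = (0.2294, -0.6882, 0.6882, 0.0000).
r_{12} = e_1·w_2 = 4.1295.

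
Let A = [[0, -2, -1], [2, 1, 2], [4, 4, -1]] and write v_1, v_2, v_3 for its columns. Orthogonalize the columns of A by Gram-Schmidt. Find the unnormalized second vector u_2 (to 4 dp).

v_1 = (0, 2, 4); ‖v_1‖ = 4.4721, so e_1 = (0.0000, 0.4472, 0.8944).
e_1·v_2 = 0.0000·(-2) + 0.4472·1 + 0.8944·4 = 4.0249.
u_2 = v_2 − 4.0249·e_1 = (-2.0000, -0.8000, 0.4000).

u_2 = (-2.0000, -0.8000, 0.4000)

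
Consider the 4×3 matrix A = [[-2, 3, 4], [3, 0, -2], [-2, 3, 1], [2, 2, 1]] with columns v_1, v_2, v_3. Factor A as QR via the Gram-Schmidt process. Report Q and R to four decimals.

q_1 = v_1/‖v_1‖ = (-2, 3, -2, 2)/4.5826 = (-0.4364, 0.6547, -0.4364, 0.4364).
r_{12} = q_1·v_2 = -1.7457.
u_2 = v_2 + 1.7457·q_1 = (2.2381, 1.1429, 2.2381, 2.7619).
‖u_2‖ = 4.3534, so q_2 = (0.5141, 0.2625, 0.5141, 0.6344).
r_{13} = q_1·v_3 = -3.0551; r_{23} = q_2·v_3 = 2.6799.
u_3 = v_3 + 3.0551·q_1 − 2.6799·q_2 = (1.2889, -0.7035, -1.7111, 0.6332).
‖u_3‖ = 2.3420, so q_3 = (0.5504, -0.3004, -0.7306, 0.2704).

Q = [[-0.4364, 0.5141, 0.5504], [0.6547, 0.2625, -0.3004], [-0.4364, 0.5141, -0.7306], [0.4364, 0.6344, 0.2704]], R = [[4.5826, -1.7457, -3.0551], [0.0000, 4.3534, 2.6799], [0.0000, 0.0000, 2.3420]]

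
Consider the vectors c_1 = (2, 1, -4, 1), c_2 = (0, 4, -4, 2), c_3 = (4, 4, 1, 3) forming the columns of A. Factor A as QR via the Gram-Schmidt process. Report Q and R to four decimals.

c_1 = (2, 1, -4, 1); ‖c_1‖ = 4.6904, so q_1 = (0.4264, 0.2132, -0.8528, 0.2132).
q_1·c_2 = 0.4264·0 + 0.2132·4 + (-0.8528)·(-4) + 0.2132·2 = 4.6904.
u_2 = c_2 − 4.6904·q_1 = (-2.0000, 3.0000, 0.0000, 1.0000).
‖u_2‖ = 3.7417, so q_2 = (-0.5345, 0.8018, 0.0000, 0.2673).
q_1·c_3 = 0.4264·4 + 0.2132·4 + (-0.8528)·1 + 0.2132·3 = 2.3452; q_2·c_3 = (-0.5345)·4 + 0.8018·4 + (0.0000)·1 + 0.2673·3 = 1.8708.
u_3 = c_3 − 2.3452·q_1 − 1.8708·q_2 = (4.0000, 2.0000, 3.0000, 2.0000).
‖u_3‖ = 5.7446, so q_3 = (0.6963, 0.3482, 0.5222, 0.3482).

Q = [[0.4264, -0.5345, 0.6963], [0.2132, 0.8018, 0.3482], [-0.8528, 0.0000, 0.5222], [0.2132, 0.2673, 0.3482]], R = [[4.6904, 4.6904, 2.3452], [0.0000, 3.7417, 1.8708], [0.0000, 0.0000, 5.7446]]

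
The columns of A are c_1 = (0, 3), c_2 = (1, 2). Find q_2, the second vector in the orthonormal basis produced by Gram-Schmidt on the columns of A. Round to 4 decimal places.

q_1 = c_1/‖c_1‖ = (0, 3)/3.0000 = (0.0000, 1.0000).
r_{12} = q_1·c_2 = 2.0000.
u_2 = c_2 − 2.0000·q_1 = (1.0000, 0.0000).
‖u_2‖ = 1.0000, so q_2 = (1.0000, 0.0000).

q_2 = (1.0000, 0.0000)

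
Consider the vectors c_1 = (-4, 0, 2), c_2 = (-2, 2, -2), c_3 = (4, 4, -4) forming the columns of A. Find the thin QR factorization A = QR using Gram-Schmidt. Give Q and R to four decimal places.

Q = [[-0.8944, -0.3586, 0.2673], [0.0000, 0.5976, 0.8018], [0.4472, -0.7171, 0.5345]], R = [[4.4721, 0.8944, -5.3666], [0.0000, 3.3466, 3.8247], [0.0000, 0.0000, 2.1381]]

q_1 = c_1/‖c_1‖ = (-4, 0, 2)/4.4721 = (-0.8944, 0.0000, 0.4472).
r_{12} = q_1·c_2 = 0.8944.
u_2 = c_2 − 0.8944·q_1 = (-1.2000, 2.0000, -2.4000).
‖u_2‖ = 3.3466, so q_2 = (-0.3586, 0.5976, -0.7171).
r_{13} = q_1·c_3 = -5.3666; r_{23} = q_2·c_3 = 3.8247.
u_3 = c_3 + 5.3666·q_1 − 3.8247·q_2 = (0.5714, 1.7143, 1.1429).
‖u_3‖ = 2.1381, so q_3 = (0.2673, 0.8018, 0.5345).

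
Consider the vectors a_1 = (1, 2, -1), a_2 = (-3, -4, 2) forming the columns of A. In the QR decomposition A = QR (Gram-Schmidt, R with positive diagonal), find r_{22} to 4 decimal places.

e_1 = a_1/‖a_1‖ = (1, 2, -1)/2.4495 = (0.4082, 0.8165, -0.4082).
r_{12} = e_1·a_2 = -5.3072.
u_2 = a_2 + 5.3072·e_1 = (-0.8333, 0.3333, -0.1667).
r_{22} = ‖u_2‖ = 0.9129.

r_{22} = 0.9129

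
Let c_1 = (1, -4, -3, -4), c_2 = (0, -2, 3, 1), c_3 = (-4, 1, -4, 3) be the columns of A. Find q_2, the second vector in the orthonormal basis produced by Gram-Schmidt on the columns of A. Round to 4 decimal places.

q_2 = (0.0325, -0.6763, 0.7218, 0.1431)

c_1 = (1, -4, -3, -4); ‖c_1‖ = 6.4807, so q_1 = (0.1543, -0.6172, -0.4629, -0.6172).
q_1·c_2 = 0.1543·0 + (-0.6172)·(-2) + (-0.4629)·3 + (-0.6172)·1 = -0.7715.
u_2 = c_2 + 0.7715·q_1 = (0.1190, -2.4762, 2.6429, 0.5238).
‖u_2‖ = 3.6613, so q_2 = (0.0325, -0.6763, 0.7218, 0.1431).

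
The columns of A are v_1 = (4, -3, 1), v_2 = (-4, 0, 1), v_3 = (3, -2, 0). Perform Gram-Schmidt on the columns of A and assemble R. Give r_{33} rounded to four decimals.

q_1 = v_1/‖v_1‖ = (4, -3, 1)/5.0990 = (0.7845, -0.5883, 0.1961).
r_{12} = q_1·v_2 = -2.9417.
u_2 = v_2 + 2.9417·q_1 = (-1.6923, -1.7308, 1.5769).
‖u_2‖ = 2.8890, so q_2 = (-0.5858, -0.5991, 0.5458).
r_{13} = q_1·v_3 = 3.5301; r_{23} = q_2·v_3 = -0.5592.
u_3 = v_3 − 3.5301·q_1 + 0.5592·q_2 = (-0.0968, -0.2581, -0.3871).
r_{33} = ‖u_3‖ = 0.4752.

r_{33} = 0.4752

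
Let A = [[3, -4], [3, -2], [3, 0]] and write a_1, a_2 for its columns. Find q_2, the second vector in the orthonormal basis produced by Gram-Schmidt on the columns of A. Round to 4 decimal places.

q_2 = (-0.7071, 0.0000, 0.7071)

q_1 = a_1/‖a_1‖ = (3, 3, 3)/5.1962 = (0.5774, 0.5774, 0.5774).
r_{12} = q_1·a_2 = -3.4641.
u_2 = a_2 + 3.4641·q_1 = (-2.0000, 0.0000, 2.0000).
‖u_2‖ = 2.8284, so q_2 = (-0.7071, 0.0000, 0.7071).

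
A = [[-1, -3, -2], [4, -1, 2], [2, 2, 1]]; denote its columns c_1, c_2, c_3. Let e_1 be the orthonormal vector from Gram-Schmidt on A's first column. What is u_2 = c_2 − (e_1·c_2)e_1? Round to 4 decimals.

c_1 = (-1, 4, 2); ‖c_1‖ = 4.5826, so e_1 = (-0.2182, 0.8729, 0.4364).
e_1·c_2 = (-0.2182)·(-3) + 0.8729·(-1) + 0.4364·2 = 0.6547.
u_2 = c_2 − 0.6547·e_1 = (-2.8571, -1.5714, 1.7143).

u_2 = (-2.8571, -1.5714, 1.7143)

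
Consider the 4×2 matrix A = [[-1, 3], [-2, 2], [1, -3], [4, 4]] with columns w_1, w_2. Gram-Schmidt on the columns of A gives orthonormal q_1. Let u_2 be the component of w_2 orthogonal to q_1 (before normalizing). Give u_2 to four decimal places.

u_2 = (3.2727, 2.5455, -3.2727, 2.9091)

q_1 = w_1/‖w_1‖ = (-1, -2, 1, 4)/4.6904 = (-0.2132, -0.4264, 0.2132, 0.8528).
r_{12} = q_1·w_2 = 1.2792.
u_2 = w_2 − 1.2792·q_1 = (3.2727, 2.5455, -3.2727, 2.9091).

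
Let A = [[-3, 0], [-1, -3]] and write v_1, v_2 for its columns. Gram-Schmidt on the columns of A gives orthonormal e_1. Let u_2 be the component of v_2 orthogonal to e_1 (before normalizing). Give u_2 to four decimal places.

e_1 = v_1/‖v_1‖ = (-3, -1)/3.1623 = (-0.9487, -0.3162).
r_{12} = e_1·v_2 = 0.9487.
u_2 = v_2 − 0.9487·e_1 = (0.9000, -2.7000).

u_2 = (0.9000, -2.7000)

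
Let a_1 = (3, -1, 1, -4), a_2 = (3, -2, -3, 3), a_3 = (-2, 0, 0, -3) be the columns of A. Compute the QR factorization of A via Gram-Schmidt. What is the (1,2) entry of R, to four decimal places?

e_1 = a_1/‖a_1‖ = (3, -1, 1, -4)/5.1962 = (0.5774, -0.1925, 0.1925, -0.7698).
r_{12} = e_1·a_2 = -0.7698.

r_{12} = -0.7698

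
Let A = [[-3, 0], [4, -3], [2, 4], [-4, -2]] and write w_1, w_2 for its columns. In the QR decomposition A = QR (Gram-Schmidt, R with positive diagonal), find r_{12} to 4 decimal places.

r_{12} = 0.5963

w_1 = (-3, 4, 2, -4); ‖w_1‖ = 6.7082, so q_1 = (-0.4472, 0.5963, 0.2981, -0.5963).
r_{12} = q_1·w_2 = 0.5963.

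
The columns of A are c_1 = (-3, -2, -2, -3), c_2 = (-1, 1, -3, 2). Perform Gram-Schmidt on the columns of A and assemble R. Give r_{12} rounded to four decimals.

c_1 = (-3, -2, -2, -3); ‖c_1‖ = 5.0990, so q_1 = (-0.5883, -0.3922, -0.3922, -0.5883).
r_{12} = q_1·c_2 = 0.1961.

r_{12} = 0.1961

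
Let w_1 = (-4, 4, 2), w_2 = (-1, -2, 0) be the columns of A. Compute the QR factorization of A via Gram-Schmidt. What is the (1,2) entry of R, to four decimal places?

e_1 = w_1/‖w_1‖ = (-4, 4, 2)/6.0000 = (-0.6667, 0.6667, 0.3333).
r_{12} = e_1·w_2 = -0.6667.

r_{12} = -0.6667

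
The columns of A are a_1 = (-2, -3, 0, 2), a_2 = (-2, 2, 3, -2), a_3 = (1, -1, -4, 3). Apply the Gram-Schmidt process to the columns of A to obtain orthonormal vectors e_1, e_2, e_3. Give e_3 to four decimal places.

e_3 = (-0.4926, 0.6106, -0.4532, 0.4233)

e_1 = a_1/‖a_1‖ = (-2, -3, 0, 2)/4.1231 = (-0.4851, -0.7276, 0.0000, 0.4851).
r_{12} = e_1·a_2 = -1.4552.
u_2 = a_2 + 1.4552·e_1 = (-2.7059, 0.9412, 3.0000, -1.2941).
‖u_2‖ = 4.3454, so e_2 = (-0.6227, 0.2166, 0.6904, -0.2978).
r_{13} = e_1·a_3 = 1.6977; r_{23} = e_2·a_3 = -4.4943.
u_3 = a_3 − 1.6977·e_1 + 4.4943·e_2 = (-0.9751, 1.2087, -0.8972, 0.8380).
‖u_3‖ = 1.9796, so e_3 = (-0.4926, 0.6106, -0.4532, 0.4233).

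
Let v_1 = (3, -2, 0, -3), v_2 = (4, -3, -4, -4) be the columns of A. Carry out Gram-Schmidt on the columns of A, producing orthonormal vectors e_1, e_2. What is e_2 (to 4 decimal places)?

v_1 = (3, -2, 0, -3); ‖v_1‖ = 4.6904, so e_1 = (0.6396, -0.4264, 0.0000, -0.6396).
e_1·v_2 = 0.6396·4 + (-0.4264)·(-3) + 0.0000·(-4) + (-0.6396)·(-4) = 6.3960.
u_2 = v_2 − 6.3960·e_1 = (-0.0909, -0.2727, -4.0000, 0.0909).
‖u_2‖ = 4.0113, so e_2 = (-0.0227, -0.0680, -0.9972, 0.0227).

e_2 = (-0.0227, -0.0680, -0.9972, 0.0227)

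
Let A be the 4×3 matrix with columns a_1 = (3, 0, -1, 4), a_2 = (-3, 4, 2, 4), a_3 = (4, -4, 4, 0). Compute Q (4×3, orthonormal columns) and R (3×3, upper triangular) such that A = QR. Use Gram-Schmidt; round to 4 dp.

q_1 = a_1/‖a_1‖ = (3, 0, -1, 4)/5.0990 = (0.5883, 0.0000, -0.1961, 0.7845).
r_{12} = q_1·a_2 = 0.9806.
u_2 = a_2 − 0.9806·q_1 = (-3.5769, 4.0000, 2.1923, 3.2308).
‖u_2‖ = 6.6361, so q_2 = (-0.5390, 0.6028, 0.3304, 0.4868).
r_{13} = q_1·a_3 = 1.5689; r_{23} = q_2·a_3 = -3.2456.
u_3 = a_3 − 1.5689·q_1 + 3.2456·q_2 = (1.3275, -2.0437, 5.3799, 0.3493).
‖u_3‖ = 5.9164, so q_3 = (0.2244, -0.3454, 0.9093, 0.0590).

Q = [[0.5883, -0.5390, 0.2244], [0.0000, 0.6028, -0.3454], [-0.1961, 0.3304, 0.9093], [0.7845, 0.4868, 0.0590]], R = [[5.0990, 0.9806, 1.5689], [0.0000, 6.6361, -3.2456], [0.0000, 0.0000, 5.9164]]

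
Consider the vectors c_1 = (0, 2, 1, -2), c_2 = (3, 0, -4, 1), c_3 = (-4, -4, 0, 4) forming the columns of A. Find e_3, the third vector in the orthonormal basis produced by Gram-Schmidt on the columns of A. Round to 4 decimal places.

c_1 = (0, 2, 1, -2); ‖c_1‖ = 3.0000, so e_1 = (0.0000, 0.6667, 0.3333, -0.6667).
e_1·c_2 = 0.0000·3 + 0.6667·0 + 0.3333·(-4) + (-0.6667)·1 = -2.0000.
u_2 = c_2 + 2.0000·e_1 = (3.0000, 1.3333, -3.3333, -0.3333).
‖u_2‖ = 4.6904, so e_2 = (0.6396, 0.2843, -0.7107, -0.0711).
e_1·c_3 = 0.0000·(-4) + 0.6667·(-4) + 0.3333·0 + (-0.6667)·4 = -5.3333; e_2·c_3 = 0.6396·(-4) + 0.2843·(-4) + (-0.7107)·0 + (-0.0711)·4 = -3.9797.
u_3 = c_3 + 5.3333·e_1 + 3.9797·e_2 = (-1.4545, 0.6869, -1.0505, 0.1616).
‖u_3‖ = 1.9280, so e_3 = (-0.7544, 0.3563, -0.5449, 0.0838).

e_3 = (-0.7544, 0.3563, -0.5449, 0.0838)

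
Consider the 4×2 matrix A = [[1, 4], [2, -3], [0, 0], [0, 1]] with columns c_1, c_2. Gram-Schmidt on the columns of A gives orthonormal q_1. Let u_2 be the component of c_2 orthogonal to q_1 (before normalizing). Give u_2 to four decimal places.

u_2 = (4.4000, -2.2000, 0.0000, 1.0000)

q_1 = c_1/‖c_1‖ = (1, 2, 0, 0)/2.2361 = (0.4472, 0.8944, 0.0000, 0.0000).
r_{12} = q_1·c_2 = -0.8944.
u_2 = c_2 + 0.8944·q_1 = (4.4000, -2.2000, 0.0000, 1.0000).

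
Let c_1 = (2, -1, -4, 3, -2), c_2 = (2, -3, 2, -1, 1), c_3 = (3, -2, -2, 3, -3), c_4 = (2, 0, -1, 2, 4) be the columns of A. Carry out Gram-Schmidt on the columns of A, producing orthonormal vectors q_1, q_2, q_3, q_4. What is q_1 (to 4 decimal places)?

q_1 = (0.3430, -0.1715, -0.6860, 0.5145, -0.3430)

c_1 = (2, -1, -4, 3, -2); ‖c_1‖ = 5.8310, so q_1 = (0.3430, -0.1715, -0.6860, 0.5145, -0.3430).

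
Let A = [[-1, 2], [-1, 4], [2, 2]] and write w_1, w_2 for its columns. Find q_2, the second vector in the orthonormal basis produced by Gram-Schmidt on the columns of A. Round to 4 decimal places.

q_2 = (0.3450, 0.7591, 0.5521)

q_1 = w_1/‖w_1‖ = (-1, -1, 2)/2.4495 = (-0.4082, -0.4082, 0.8165).
r_{12} = q_1·w_2 = -0.8165.
u_2 = w_2 + 0.8165·q_1 = (1.6667, 3.6667, 2.6667).
‖u_2‖ = 4.8305, so q_2 = (0.3450, 0.7591, 0.5521).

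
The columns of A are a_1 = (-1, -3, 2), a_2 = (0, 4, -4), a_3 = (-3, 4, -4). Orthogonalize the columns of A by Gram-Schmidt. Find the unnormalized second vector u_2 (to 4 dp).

a_1 = (-1, -3, 2); ‖a_1‖ = 3.7417, so e_1 = (-0.2673, -0.8018, 0.5345).
e_1·a_2 = (-0.2673)·0 + (-0.8018)·4 + 0.5345·(-4) = -5.3452.
u_2 = a_2 + 5.3452·e_1 = (-1.4286, -0.2857, -1.1429).

u_2 = (-1.4286, -0.2857, -1.1429)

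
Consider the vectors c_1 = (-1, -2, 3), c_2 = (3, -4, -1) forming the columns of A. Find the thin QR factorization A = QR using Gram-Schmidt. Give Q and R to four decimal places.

Q = [[-0.2673, 0.6198], [-0.5345, -0.7325], [0.8018, -0.2817]], R = [[3.7417, 0.5345], [0.0000, 5.0709]]

c_1 = (-1, -2, 3); ‖c_1‖ = 3.7417, so e_1 = (-0.2673, -0.5345, 0.8018).
e_1·c_2 = (-0.2673)·3 + (-0.5345)·(-4) + 0.8018·(-1) = 0.5345.
u_2 = c_2 − 0.5345·e_1 = (3.1429, -3.7143, -1.4286).
‖u_2‖ = 5.0709, so e_2 = (0.6198, -0.7325, -0.2817).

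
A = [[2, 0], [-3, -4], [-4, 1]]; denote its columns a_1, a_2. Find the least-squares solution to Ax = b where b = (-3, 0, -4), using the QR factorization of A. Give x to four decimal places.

x = (0.4709, -0.4569)

q_1 = a_1/‖a_1‖ = (2, -3, -4)/5.3852 = (0.3714, -0.5571, -0.7428).
r_{12} = q_1·a_2 = 1.4856.
u_2 = a_2 − 1.4856·q_1 = (-0.5517, -3.1724, 2.1034).
‖u_2‖ = 3.8462, so q_2 = (-0.1434, -0.8248, 0.5469).
Qᵀb = (1.8570, -1.7572).
Back-substitute: x_2 = -1.7572/3.8462 = -0.4569.
x_1 = (1.8570 − 1.4856·(-0.4569))/5.3852 = 0.4709.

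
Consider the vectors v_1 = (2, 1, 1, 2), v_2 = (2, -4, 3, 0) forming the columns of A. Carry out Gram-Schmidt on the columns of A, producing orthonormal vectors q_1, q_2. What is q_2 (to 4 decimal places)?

q_2 = (0.2641, -0.8112, 0.5093, -0.1132)

v_1 = (2, 1, 1, 2); ‖v_1‖ = 3.1623, so q_1 = (0.6325, 0.3162, 0.3162, 0.6325).
q_1·v_2 = 0.6325·2 + 0.3162·(-4) + 0.3162·3 + 0.6325·0 = 0.9487.
u_2 = v_2 − 0.9487·q_1 = (1.4000, -4.3000, 2.7000, -0.6000).
‖u_2‖ = 5.3009, so q_2 = (0.2641, -0.8112, 0.5093, -0.1132).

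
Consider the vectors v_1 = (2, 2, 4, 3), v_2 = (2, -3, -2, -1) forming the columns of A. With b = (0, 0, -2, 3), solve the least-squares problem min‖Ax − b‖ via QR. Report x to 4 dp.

v_1 = (2, 2, 4, 3); ‖v_1‖ = 5.7446, so q_1 = (0.3482, 0.3482, 0.6963, 0.5222).
q_1·v_2 = 0.3482·2 + 0.3482·(-3) + 0.6963·(-2) + 0.5222·(-1) = -2.2630.
u_2 = v_2 + 2.2630·q_1 = (2.7879, -2.2121, -0.4242, 0.1818).
‖u_2‖ = 3.5887, so q_2 = (0.7768, -0.6164, -0.1182, 0.0507).
Qᵀb = (0.1741, 0.3884).
Back-substitute: x_2 = 0.3884/3.5887 = 0.1082.
x_1 = (0.1741 + 2.2630·0.1082)/5.7446 = 0.0729.

x = (0.0729, 0.1082)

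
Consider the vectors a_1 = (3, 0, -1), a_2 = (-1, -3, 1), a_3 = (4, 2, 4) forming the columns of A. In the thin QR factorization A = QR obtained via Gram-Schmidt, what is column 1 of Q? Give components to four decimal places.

e_1 = (0.9487, 0.0000, -0.3162)

a_1 = (3, 0, -1); ‖a_1‖ = 3.1623, so e_1 = (0.9487, 0.0000, -0.3162).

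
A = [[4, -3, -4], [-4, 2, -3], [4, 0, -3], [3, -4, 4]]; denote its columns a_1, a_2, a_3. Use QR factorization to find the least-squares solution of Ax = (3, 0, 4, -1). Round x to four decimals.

x = (0.5871, 0.3206, -0.4489)

a_1 = (4, -4, 4, 3); ‖a_1‖ = 7.5498, so q_1 = (0.5298, -0.5298, 0.5298, 0.3974).
q_1·a_2 = 0.5298·(-3) + (-0.5298)·2 + 0.5298·0 + 0.3974·(-4) = -4.2385.
u_2 = a_2 + 4.2385·q_1 = (-0.7544, -0.2456, 2.2456, -2.3158).
‖u_2‖ = 3.3219, so q_2 = (-0.2271, -0.0739, 0.6760, -0.6971).
q_1·a_3 = 0.5298·(-4) + (-0.5298)·(-3) + 0.5298·(-3) + 0.3974·4 = -0.5298; q_2·a_3 = (-0.2271)·(-4) + (-0.0739)·(-3) + 0.6760·(-3) + (-0.6971)·4 = -3.6863.
u_3 = a_3 + 0.5298·q_1 + 3.6863·q_2 = (-4.5564, -3.5533, -0.2273, 1.6407).
‖u_3‖ = 6.0109, so q_3 = (-0.7580, -0.5911, -0.0378, 0.2730).
Qᵀb = (3.3113, 2.7198, -2.6984).
Back-substitute: x_3 = -2.6984/6.0109 = -0.4489.
x_2 = (2.7198 + 3.6863·(-0.4489))/3.3219 = 0.3206.
x_1 = (3.3113 + 4.2385·0.3206 + 0.5298·(-0.4489))/7.5498 = 0.5871.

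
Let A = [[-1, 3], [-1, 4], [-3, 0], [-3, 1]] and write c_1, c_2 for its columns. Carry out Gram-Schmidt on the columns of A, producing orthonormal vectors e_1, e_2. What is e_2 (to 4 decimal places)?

c_1 = (-1, -1, -3, -3); ‖c_1‖ = 4.4721, so e_1 = (-0.2236, -0.2236, -0.6708, -0.6708).
e_1·c_2 = (-0.2236)·3 + (-0.2236)·4 + (-0.6708)·0 + (-0.6708)·1 = -2.2361.
u_2 = c_2 + 2.2361·e_1 = (2.5000, 3.5000, -1.5000, -0.5000).
‖u_2‖ = 4.5826, so e_2 = (0.5455, 0.7638, -0.3273, -0.1091).

e_2 = (0.5455, 0.7638, -0.3273, -0.1091)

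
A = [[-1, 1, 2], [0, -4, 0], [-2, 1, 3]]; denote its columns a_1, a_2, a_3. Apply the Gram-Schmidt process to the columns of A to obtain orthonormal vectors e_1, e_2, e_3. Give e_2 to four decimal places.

a_1 = (-1, 0, -2); ‖a_1‖ = 2.2361, so e_1 = (-0.4472, 0.0000, -0.8944).
e_1·a_2 = (-0.4472)·1 + 0.0000·(-4) + (-0.8944)·1 = -1.3416.
u_2 = a_2 + 1.3416·e_1 = (0.4000, -4.0000, -0.2000).
‖u_2‖ = 4.0249, so e_2 = (0.0994, -0.9938, -0.0497).

e_2 = (0.0994, -0.9938, -0.0497)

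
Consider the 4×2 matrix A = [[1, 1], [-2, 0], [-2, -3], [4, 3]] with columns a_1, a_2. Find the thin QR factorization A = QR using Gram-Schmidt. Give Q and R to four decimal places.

a_1 = (1, -2, -2, 4); ‖a_1‖ = 5.0000, so e_1 = (0.2000, -0.4000, -0.4000, 0.8000).
e_1·a_2 = 0.2000·1 + (-0.4000)·0 + (-0.4000)·(-3) + 0.8000·3 = 3.8000.
u_2 = a_2 − 3.8000·e_1 = (0.2400, 1.5200, -1.4800, -0.0400).
‖u_2‖ = 2.1354, so e_2 = (0.1124, 0.7118, -0.6931, -0.0187).

Q = [[0.2000, 0.1124], [-0.4000, 0.7118], [-0.4000, -0.6931], [0.8000, -0.0187]], R = [[5.0000, 3.8000], [0.0000, 2.1354]]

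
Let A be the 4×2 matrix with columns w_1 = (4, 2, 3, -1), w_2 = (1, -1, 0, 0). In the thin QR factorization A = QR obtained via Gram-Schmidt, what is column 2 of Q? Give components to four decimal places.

q_1 = w_1/‖w_1‖ = (4, 2, 3, -1)/5.4772 = (0.7303, 0.3651, 0.5477, -0.1826).
r_{12} = q_1·w_2 = 0.3651.
u_2 = w_2 − 0.3651·q_1 = (0.7333, -1.1333, -0.2000, 0.0667).
‖u_2‖ = 1.3663, so q_2 = (0.5367, -0.8295, -0.1464, 0.0488).

q_2 = (0.5367, -0.8295, -0.1464, 0.0488)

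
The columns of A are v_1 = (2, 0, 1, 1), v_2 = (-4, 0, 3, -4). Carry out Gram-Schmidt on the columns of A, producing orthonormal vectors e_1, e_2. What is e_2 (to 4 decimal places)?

v_1 = (2, 0, 1, 1); ‖v_1‖ = 2.4495, so e_1 = (0.8165, 0.0000, 0.4082, 0.4082).
e_1·v_2 = 0.8165·(-4) + 0.0000·0 + 0.4082·3 + 0.4082·(-4) = -3.6742.
u_2 = v_2 + 3.6742·e_1 = (-1.0000, 0.0000, 4.5000, -2.5000).
‖u_2‖ = 5.2440, so e_2 = (-0.1907, 0.0000, 0.8581, -0.4767).

e_2 = (-0.1907, 0.0000, 0.8581, -0.4767)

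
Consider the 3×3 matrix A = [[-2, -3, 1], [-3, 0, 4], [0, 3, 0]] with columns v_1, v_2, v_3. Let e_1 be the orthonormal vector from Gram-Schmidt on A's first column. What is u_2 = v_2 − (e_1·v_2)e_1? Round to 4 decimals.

v_1 = (-2, -3, 0); ‖v_1‖ = 3.6056, so e_1 = (-0.5547, -0.8321, 0.0000).
e_1·v_2 = (-0.5547)·(-3) + (-0.8321)·0 + 0.0000·3 = 1.6641.
u_2 = v_2 − 1.6641·e_1 = (-2.0769, 1.3846, 3.0000).

u_2 = (-2.0769, 1.3846, 3.0000)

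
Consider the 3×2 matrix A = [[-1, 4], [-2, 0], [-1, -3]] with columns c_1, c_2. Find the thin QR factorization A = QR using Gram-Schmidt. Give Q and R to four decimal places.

e_1 = c_1/‖c_1‖ = (-1, -2, -1)/2.4495 = (-0.4082, -0.8165, -0.4082).
r_{12} = e_1·c_2 = -0.4082.
u_2 = c_2 + 0.4082·e_1 = (3.8333, -0.3333, -3.1667).
‖u_2‖ = 4.9833, so e_2 = (0.7692, -0.0669, -0.6355).

Q = [[-0.4082, 0.7692], [-0.8165, -0.0669], [-0.4082, -0.6355]], R = [[2.4495, -0.4082], [0.0000, 4.9833]]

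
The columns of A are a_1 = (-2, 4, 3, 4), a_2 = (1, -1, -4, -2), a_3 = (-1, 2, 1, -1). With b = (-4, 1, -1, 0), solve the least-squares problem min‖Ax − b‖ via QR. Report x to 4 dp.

e_1 = a_1/‖a_1‖ = (-2, 4, 3, 4)/6.7082 = (-0.2981, 0.5963, 0.4472, 0.5963).
r_{12} = e_1·a_2 = -3.8759.
u_2 = a_2 + 3.8759·e_1 = (-0.1556, 1.3111, -2.2667, 0.3111).
‖u_2‖ = 2.6415, so e_2 = (-0.0589, 0.4963, -0.8581, 0.1178).
r_{13} = e_1·a_3 = 1.3416; r_{23} = e_2·a_3 = 0.0757.
u_3 = a_3 − 1.3416·e_1 − 0.0757·e_2 = (-0.5955, 1.1624, 0.4650, -1.8089).
‖u_3‖ = 2.2791, so e_3 = (-0.2613, 0.5100, 0.2040, -0.7937).
Qᵀb = (1.3416, 1.5900, 1.3512).
Back-substitute: x_3 = 1.3512/2.2791 = 0.5929.
x_2 = (1.5900 − 0.0757·0.5929)/2.6415 = 0.5849.
x_1 = (1.3416 + 3.8759·0.5849 − 1.3416·0.5929)/6.7082 = 0.4194.

x = (0.4194, 0.5849, 0.5929)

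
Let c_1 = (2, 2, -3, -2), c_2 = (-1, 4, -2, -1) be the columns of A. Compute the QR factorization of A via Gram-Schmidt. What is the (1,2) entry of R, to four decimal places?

c_1 = (2, 2, -3, -2); ‖c_1‖ = 4.5826, so e_1 = (0.4364, 0.4364, -0.6547, -0.4364).
r_{12} = e_1·c_2 = 3.0551.

r_{12} = 3.0551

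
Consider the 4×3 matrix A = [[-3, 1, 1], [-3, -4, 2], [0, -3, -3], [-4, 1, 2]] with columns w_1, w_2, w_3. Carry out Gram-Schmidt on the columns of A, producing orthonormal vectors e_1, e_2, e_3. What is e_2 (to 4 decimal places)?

e_2 = (0.2812, -0.6944, -0.5854, 0.3099)

w_1 = (-3, -3, 0, -4); ‖w_1‖ = 5.8310, so e_1 = (-0.5145, -0.5145, 0.0000, -0.6860).
e_1·w_2 = (-0.5145)·1 + (-0.5145)·(-4) + 0.0000·(-3) + (-0.6860)·1 = 0.8575.
u_2 = w_2 − 0.8575·e_1 = (1.4412, -3.5588, -3.0000, 1.5882).
‖u_2‖ = 5.1249, so e_2 = (0.2812, -0.6944, -0.5854, 0.3099).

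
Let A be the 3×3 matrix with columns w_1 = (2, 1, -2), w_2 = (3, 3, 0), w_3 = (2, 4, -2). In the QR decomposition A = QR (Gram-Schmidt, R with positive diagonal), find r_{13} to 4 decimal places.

w_1 = (2, 1, -2); ‖w_1‖ = 3.0000, so e_1 = (0.6667, 0.3333, -0.6667).
r_{13} = e_1·w_3 = 4.0000.

r_{13} = 4.0000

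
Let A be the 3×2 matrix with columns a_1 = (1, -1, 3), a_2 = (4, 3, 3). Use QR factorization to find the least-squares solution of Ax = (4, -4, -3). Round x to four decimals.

x = (0.0584, -0.1642)

a_1 = (1, -1, 3); ‖a_1‖ = 3.3166, so q_1 = (0.3015, -0.3015, 0.9045).
q_1·a_2 = 0.3015·4 + (-0.3015)·3 + 0.9045·3 = 3.0151.
u_2 = a_2 − 3.0151·q_1 = (3.0909, 3.9091, 0.2727).
‖u_2‖ = 4.9909, so q_2 = (0.6193, 0.7832, 0.0546).
Qᵀb = (-0.3015, -0.8197).
Back-substitute: x_2 = -0.8197/4.9909 = -0.1642.
x_1 = (-0.3015 − 3.0151·(-0.1642))/3.3166 = 0.0584.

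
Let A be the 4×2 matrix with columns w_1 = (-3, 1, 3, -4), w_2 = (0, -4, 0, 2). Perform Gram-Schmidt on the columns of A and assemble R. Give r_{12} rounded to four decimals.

r_{12} = -2.0284

w_1 = (-3, 1, 3, -4); ‖w_1‖ = 5.9161, so q_1 = (-0.5071, 0.1690, 0.5071, -0.6761).
r_{12} = q_1·w_2 = -2.0284.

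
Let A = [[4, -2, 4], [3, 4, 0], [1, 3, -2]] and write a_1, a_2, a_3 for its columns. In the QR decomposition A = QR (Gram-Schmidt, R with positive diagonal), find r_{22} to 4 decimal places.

r_{22} = 5.2072

a_1 = (4, 3, 1); ‖a_1‖ = 5.0990, so e_1 = (0.7845, 0.5883, 0.1961).
e_1·a_2 = 0.7845·(-2) + 0.5883·4 + 0.1961·3 = 1.3728.
u_2 = a_2 − 1.3728·e_1 = (-3.0769, 3.1923, 2.7308).
r_{22} = ‖u_2‖ = 5.2072.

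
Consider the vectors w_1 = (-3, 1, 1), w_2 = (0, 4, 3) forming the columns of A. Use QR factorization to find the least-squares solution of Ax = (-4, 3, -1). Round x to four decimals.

e_1 = w_1/‖w_1‖ = (-3, 1, 1)/3.3166 = (-0.9045, 0.3015, 0.3015).
r_{12} = e_1·w_2 = 2.1106.
u_2 = w_2 − 2.1106·e_1 = (1.9091, 3.3636, 2.3636).
‖u_2‖ = 4.5327, so e_2 = (0.4212, 0.7421, 0.5215).
Qᵀb = (4.2212, 0.0201).
Back-substitute: x_2 = 0.0201/4.5327 = 0.0044.
x_1 = (4.2212 − 2.1106·0.0044)/3.3166 = 1.2699.

x = (1.2699, 0.0044)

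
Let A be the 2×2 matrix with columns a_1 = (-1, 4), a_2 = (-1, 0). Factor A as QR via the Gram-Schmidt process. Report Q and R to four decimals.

Q = [[-0.2425, -0.9701], [0.9701, -0.2425]], R = [[4.1231, 0.2425], [0.0000, 0.9701]]

a_1 = (-1, 4); ‖a_1‖ = 4.1231, so q_1 = (-0.2425, 0.9701).
q_1·a_2 = (-0.2425)·(-1) + 0.9701·0 = 0.2425.
u_2 = a_2 − 0.2425·q_1 = (-0.9412, -0.2353).
‖u_2‖ = 0.9701, so q_2 = (-0.9701, -0.2425).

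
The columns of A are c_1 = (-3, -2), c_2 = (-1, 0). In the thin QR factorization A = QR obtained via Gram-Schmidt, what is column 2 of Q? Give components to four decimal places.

q_1 = c_1/‖c_1‖ = (-3, -2)/3.6056 = (-0.8321, -0.5547).
r_{12} = q_1·c_2 = 0.8321.
u_2 = c_2 − 0.8321·q_1 = (-0.3077, 0.4615).
‖u_2‖ = 0.5547, so q_2 = (-0.5547, 0.8321).

q_2 = (-0.5547, 0.8321)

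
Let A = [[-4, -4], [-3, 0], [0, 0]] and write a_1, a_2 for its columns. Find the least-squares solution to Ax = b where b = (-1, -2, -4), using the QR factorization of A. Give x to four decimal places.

q_1 = a_1/‖a_1‖ = (-4, -3, 0)/5.0000 = (-0.8000, -0.6000, 0.0000).
r_{12} = q_1·a_2 = 3.2000.
u_2 = a_2 − 3.2000·q_1 = (-1.4400, 1.9200, 0.0000).
‖u_2‖ = 2.4000, so q_2 = (-0.6000, 0.8000, 0.0000).
Qᵀb = (2.0000, -1.0000).
Back-substitute: x_2 = -1.0000/2.4000 = -0.4167.
x_1 = (2.0000 − 3.2000·(-0.4167))/5.0000 = 0.6667.

x = (0.6667, -0.4167)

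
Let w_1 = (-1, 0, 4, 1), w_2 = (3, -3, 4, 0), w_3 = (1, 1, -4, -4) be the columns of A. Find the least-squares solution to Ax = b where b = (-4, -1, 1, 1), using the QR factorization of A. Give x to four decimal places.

w_1 = (-1, 0, 4, 1); ‖w_1‖ = 4.2426, so q_1 = (-0.2357, 0.0000, 0.9428, 0.2357).
q_1·w_2 = (-0.2357)·3 + 0.0000·(-3) + 0.9428·4 + 0.2357·0 = 3.0641.
u_2 = w_2 − 3.0641·q_1 = (3.7222, -3.0000, 1.1111, -0.7222).
‖u_2‖ = 4.9610, so q_2 = (0.7503, -0.6047, 0.2240, -0.1456).
q_1·w_3 = (-0.2357)·1 + 0.0000·1 + 0.9428·(-4) + 0.2357·(-4) = -4.9497; q_2·w_3 = 0.7503·1 + (-0.6047)·1 + 0.2240·(-4) + (-0.1456)·(-4) = -0.1680.
u_3 = w_3 + 4.9497·q_1 + 0.1680·q_2 = (-0.0406, 0.8984, 0.7043, -2.8578).
‖u_3‖ = 3.0776, so q_3 = (-0.0132, 0.2919, 0.2288, -0.9286).
Qᵀb = (2.1213, -2.3181, -0.9388).
Back-substitute: x_3 = -0.9388/3.0776 = -0.3051.
x_2 = (-2.3181 + 0.1680·(-0.3051))/4.9610 = -0.4776.
x_1 = (2.1213 − 3.0641·(-0.4776) + 4.9497·(-0.3051))/4.2426 = 0.4890.

x = (0.4890, -0.4776, -0.3051)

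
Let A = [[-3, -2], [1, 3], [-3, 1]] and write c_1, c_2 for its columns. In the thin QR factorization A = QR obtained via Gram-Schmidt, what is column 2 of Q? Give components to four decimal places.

q_2 = (-0.3025, 0.7715, 0.5597)

q_1 = c_1/‖c_1‖ = (-3, 1, -3)/4.3589 = (-0.6882, 0.2294, -0.6882).
r_{12} = q_1·c_2 = 1.3765.
u_2 = c_2 − 1.3765·q_1 = (-1.0526, 2.6842, 1.9474).
‖u_2‖ = 3.4793, so q_2 = (-0.3025, 0.7715, 0.5597).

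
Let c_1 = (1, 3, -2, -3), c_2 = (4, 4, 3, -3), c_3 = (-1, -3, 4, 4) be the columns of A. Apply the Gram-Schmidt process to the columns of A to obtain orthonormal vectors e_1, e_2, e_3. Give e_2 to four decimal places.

e_2 = (0.5419, 0.2598, 0.7943, -0.0891)

e_1 = c_1/‖c_1‖ = (1, 3, -2, -3)/4.7958 = (0.2085, 0.6255, -0.4170, -0.6255).
r_{12} = e_1·c_2 = 3.9618.
u_2 = c_2 − 3.9618·e_1 = (3.1739, 1.5217, 4.6522, -0.5217).
‖u_2‖ = 5.8570, so e_2 = (0.5419, 0.2598, 0.7943, -0.0891).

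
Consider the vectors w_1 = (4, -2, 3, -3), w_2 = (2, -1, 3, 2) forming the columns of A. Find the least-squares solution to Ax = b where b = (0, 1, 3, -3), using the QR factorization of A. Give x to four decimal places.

x = (0.5087, -0.2563)

w_1 = (4, -2, 3, -3); ‖w_1‖ = 6.1644, so e_1 = (0.6489, -0.3244, 0.4867, -0.4867).
e_1·w_2 = 0.6489·2 + (-0.3244)·(-1) + 0.4867·3 + (-0.4867)·2 = 2.1089.
u_2 = w_2 − 2.1089·e_1 = (0.6316, -0.3158, 1.9737, 3.0263).
‖u_2‖ = 3.6814, so e_2 = (0.1716, -0.0858, 0.5361, 0.8221).
Qᵀb = (2.5955, -0.9436).
Back-substitute: x_2 = -0.9436/3.6814 = -0.2563.
x_1 = (2.5955 − 2.1089·(-0.2563))/6.1644 = 0.5087.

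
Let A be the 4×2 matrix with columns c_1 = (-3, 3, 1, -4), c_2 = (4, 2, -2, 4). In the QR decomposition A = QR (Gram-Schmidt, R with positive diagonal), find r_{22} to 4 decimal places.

q_1 = c_1/‖c_1‖ = (-3, 3, 1, -4)/5.9161 = (-0.5071, 0.5071, 0.1690, -0.6761).
r_{12} = q_1·c_2 = -4.0567.
u_2 = c_2 + 4.0567·q_1 = (1.9429, 4.0571, -1.3143, 1.2571).
r_{22} = ‖u_2‖ = 4.8521.

r_{22} = 4.8521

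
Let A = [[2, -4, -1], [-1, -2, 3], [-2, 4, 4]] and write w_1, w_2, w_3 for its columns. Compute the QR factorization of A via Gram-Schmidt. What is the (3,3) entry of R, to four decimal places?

w_1 = (2, -1, -2); ‖w_1‖ = 3.0000, so e_1 = (0.6667, -0.3333, -0.6667).
e_1·w_2 = 0.6667·(-4) + (-0.3333)·(-2) + (-0.6667)·4 = -4.6667.
u_2 = w_2 + 4.6667·e_1 = (-0.8889, -3.5556, 0.8889).
‖u_2‖ = 3.7712, so e_2 = (-0.2357, -0.9428, 0.2357).
e_1·w_3 = 0.6667·(-1) + (-0.3333)·3 + (-0.6667)·4 = -4.3333; e_2·w_3 = (-0.2357)·(-1) + (-0.9428)·3 + 0.2357·4 = -1.6499.
u_3 = w_3 + 4.3333·e_1 + 1.6499·e_2 = (1.5000, 0.0000, 1.5000).
r_{33} = ‖u_3‖ = 2.1213.

r_{33} = 2.1213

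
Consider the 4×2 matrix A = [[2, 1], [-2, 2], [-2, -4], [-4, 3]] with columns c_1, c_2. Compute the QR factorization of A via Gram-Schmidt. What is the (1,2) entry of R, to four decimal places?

r_{12} = -1.1339

c_1 = (2, -2, -2, -4); ‖c_1‖ = 5.2915, so e_1 = (0.3780, -0.3780, -0.3780, -0.7559).
r_{12} = e_1·c_2 = -1.1339.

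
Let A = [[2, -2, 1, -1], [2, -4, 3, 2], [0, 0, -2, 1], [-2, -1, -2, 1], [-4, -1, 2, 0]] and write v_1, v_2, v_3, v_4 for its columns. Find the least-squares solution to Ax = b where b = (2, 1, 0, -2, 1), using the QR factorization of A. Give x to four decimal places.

v_1 = (2, 2, 0, -2, -4); ‖v_1‖ = 5.2915, so q_1 = (0.3780, 0.3780, 0.0000, -0.3780, -0.7559).
q_1·v_2 = 0.3780·(-2) + 0.3780·(-4) + 0.0000·0 + (-0.3780)·(-1) + (-0.7559)·(-1) = -1.1339.
u_2 = v_2 + 1.1339·q_1 = (-1.5714, -3.5714, 0.0000, -1.4286, -1.8571).
‖u_2‖ = 4.5513, so q_2 = (-0.3453, -0.7847, 0.0000, -0.3139, -0.4080).
q_1·v_3 = 0.3780·1 + 0.3780·3 + 0.0000·(-2) + (-0.3780)·(-2) + (-0.7559)·2 = 0.7559; q_2·v_3 = (-0.3453)·1 + (-0.7847)·3 + 0.0000·(-2) + (-0.3139)·(-2) + (-0.4080)·2 = -2.8877.
u_3 = v_3 − 0.7559·q_1 + 2.8877·q_2 = (-0.2828, 0.4483, -2.0000, -2.6207, 1.3931).
‖u_3‖ = 3.6180, so q_3 = (-0.0782, 0.1239, -0.5528, -0.7244, 0.3851).
q_1·v_4 = 0.3780·(-1) + 0.3780·2 + 0.0000·1 + (-0.3780)·1 + (-0.7559)·0 = 0.0000; q_2·v_4 = (-0.3453)·(-1) + (-0.7847)·2 + 0.0000·1 + (-0.3139)·1 + (-0.4080)·0 = -1.5380; q_3·v_4 = (-0.0782)·(-1) + 0.1239·2 + (-0.5528)·1 + (-0.7244)·1 + 0.3851·0 = -0.9512.
u_4 = v_4 + 0.0000·q_1 + 1.5380·q_2 + 0.9512·q_3 = (-1.6054, 0.9110, 0.4742, -0.1718, -0.2613).
‖u_4‖ = 1.9312, so q_4 = (-0.8313, 0.4717, 0.2455, -0.0889, -0.1353).
Qᵀb = (1.1339, -1.2555, 1.8014, -1.1483).
Back-substitute: x_4 = -1.1483/1.9312 = -0.5946.
x_3 = (1.8014 + 0.9512·(-0.5946))/3.6180 = 0.3416.
x_2 = (-1.2555 + 2.8877·0.3416 + 1.5380·(-0.5946))/4.5513 = -0.2601.
x_1 = (1.1339 + 1.1339·(-0.2601) − 0.7559·0.3416 + 0.0000·(-0.5946))/5.2915 = 0.1098.

x = (0.1098, -0.2601, 0.3416, -0.5946)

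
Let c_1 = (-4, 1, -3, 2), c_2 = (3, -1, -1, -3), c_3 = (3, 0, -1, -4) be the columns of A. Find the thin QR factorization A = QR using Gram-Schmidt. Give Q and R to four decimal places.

Q = [[-0.7303, 0.2559, -0.1831], [0.1826, -0.1378, 0.8195], [-0.5477, -0.7678, 0.1744], [0.3651, -0.5709, -0.5143]], R = [[5.4772, -2.9212, -3.1038], [0.0000, 3.3862, 3.8194], [0.0000, 0.0000, 1.3338]]

c_1 = (-4, 1, -3, 2); ‖c_1‖ = 5.4772, so q_1 = (-0.7303, 0.1826, -0.5477, 0.3651).
q_1·c_2 = (-0.7303)·3 + 0.1826·(-1) + (-0.5477)·(-1) + 0.3651·(-3) = -2.9212.
u_2 = c_2 + 2.9212·q_1 = (0.8667, -0.4667, -2.6000, -1.9333).
‖u_2‖ = 3.3862, so q_2 = (0.2559, -0.1378, -0.7678, -0.5709).
q_1·c_3 = (-0.7303)·3 + 0.1826·0 + (-0.5477)·(-1) + 0.3651·(-4) = -3.1038; q_2·c_3 = 0.2559·3 + (-0.1378)·0 + (-0.7678)·(-1) + (-0.5709)·(-4) = 3.8194.
u_3 = c_3 + 3.1038·q_1 − 3.8194·q_2 = (-0.2442, 1.0930, 0.2326, -0.6860).
‖u_3‖ = 1.3338, so q_3 = (-0.1831, 0.8195, 0.1744, -0.5143).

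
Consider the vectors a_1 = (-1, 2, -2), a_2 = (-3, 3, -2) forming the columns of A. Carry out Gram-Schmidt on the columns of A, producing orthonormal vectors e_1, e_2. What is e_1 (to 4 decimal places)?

e_1 = (-0.3333, 0.6667, -0.6667)

a_1 = (-1, 2, -2); ‖a_1‖ = 3.0000, so e_1 = (-0.3333, 0.6667, -0.6667).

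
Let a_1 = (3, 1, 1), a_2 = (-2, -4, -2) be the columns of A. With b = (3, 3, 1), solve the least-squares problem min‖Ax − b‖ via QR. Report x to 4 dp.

x = (0.6000, -0.5333)

e_1 = a_1/‖a_1‖ = (3, 1, 1)/3.3166 = (0.9045, 0.3015, 0.3015).
r_{12} = e_1·a_2 = -3.6181.
u_2 = a_2 + 3.6181·e_1 = (1.2727, -2.9091, -0.9091).
‖u_2‖ = 3.3029, so e_2 = (0.3853, -0.8808, -0.2752).
Qᵀb = (3.9196, -1.7615).
Back-substitute: x_2 = -1.7615/3.3029 = -0.5333.
x_1 = (3.9196 + 3.6181·(-0.5333))/3.3166 = 0.6000.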